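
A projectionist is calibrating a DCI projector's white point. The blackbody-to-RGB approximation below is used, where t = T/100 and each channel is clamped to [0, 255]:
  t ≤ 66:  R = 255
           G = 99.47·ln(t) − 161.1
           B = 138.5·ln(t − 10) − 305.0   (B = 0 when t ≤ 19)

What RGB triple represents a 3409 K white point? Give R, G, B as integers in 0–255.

R=255, G=190, B=136

t = 3409/100 = 34.09; the t ≤ 66 branch applies.
R = 255 by definition for t ≤ 66.
G = 99.47·ln 34.09 − 161.1 = 99.47·3.5290 − 161.1 = 189.930.
B = 138.5·ln(34.09 − 10) − 305.0 = 138.5·ln 24.09 − 305.0 = 138.5·3.1818 − 305.0 = 135.679.
Rounded: (255, 190, 136).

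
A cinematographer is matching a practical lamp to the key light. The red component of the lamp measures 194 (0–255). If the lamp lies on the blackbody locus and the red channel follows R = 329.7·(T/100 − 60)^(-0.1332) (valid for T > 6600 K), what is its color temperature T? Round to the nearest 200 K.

(t − 60)^(-0.1332) = 194/329.7 = 0.58841.
t − 60 = 0.58841^(1/-0.1332) = 0.58841^(-7.508) = 53.593, so t = 113.593.
T = 100·t = 11359 K → 11400 K to the nearest 200 K.

11400 K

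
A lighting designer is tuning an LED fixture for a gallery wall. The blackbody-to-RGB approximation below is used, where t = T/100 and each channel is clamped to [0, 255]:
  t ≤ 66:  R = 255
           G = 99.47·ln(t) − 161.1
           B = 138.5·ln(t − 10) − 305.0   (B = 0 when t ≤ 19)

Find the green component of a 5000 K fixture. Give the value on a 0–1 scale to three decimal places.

0.894

t = 5000/100 = 50; the t ≤ 66 branch applies.
G = 99.47·ln 50 − 161.1 = 99.47·3.9120 − 161.1 = 228.029.
On a 0–1 scale: 228.029/255 = 0.8942 → 0.894.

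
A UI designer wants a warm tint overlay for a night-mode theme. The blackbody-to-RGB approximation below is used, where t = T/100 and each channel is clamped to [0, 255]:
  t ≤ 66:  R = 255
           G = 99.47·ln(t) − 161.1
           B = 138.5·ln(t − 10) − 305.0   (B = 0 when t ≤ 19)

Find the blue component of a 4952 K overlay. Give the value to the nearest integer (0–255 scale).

t = 4952/100 = 49.52; the t ≤ 66 branch applies.
B = 138.5·ln(49.52 − 10) − 305.0 = 138.5·ln 39.52 − 305.0 = 138.5·3.6768 − 305.0 = 204.238.
Rounded: 204.

204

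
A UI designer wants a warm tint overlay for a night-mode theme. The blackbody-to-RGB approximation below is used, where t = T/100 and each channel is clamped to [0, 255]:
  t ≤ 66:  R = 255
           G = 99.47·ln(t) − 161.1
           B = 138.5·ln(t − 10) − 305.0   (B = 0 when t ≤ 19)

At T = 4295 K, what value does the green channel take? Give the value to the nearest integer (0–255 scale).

213

t = 4295/100 = 42.95; the t ≤ 66 branch applies.
G = 99.47·ln 42.95 − 161.1 = 99.47·3.7600 − 161.1 = 212.911.
Rounded: 213.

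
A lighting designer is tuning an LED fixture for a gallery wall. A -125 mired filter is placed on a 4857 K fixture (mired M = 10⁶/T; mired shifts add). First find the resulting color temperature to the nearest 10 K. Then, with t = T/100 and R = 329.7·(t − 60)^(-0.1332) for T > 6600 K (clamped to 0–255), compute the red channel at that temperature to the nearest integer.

190

M_in = 10⁶/4857 = 205.89; M_out = 205.89 + (-125) = 80.89.
T_out = 10⁶/80.89 = 12362.7 K → 12360 K; t = 123.6.
R = 329.7·(123.6 − 60)^(-0.1332) = 329.7·63.6^(-0.1332) = 329.7·0.57515 = 189.626.
Rounded: 190.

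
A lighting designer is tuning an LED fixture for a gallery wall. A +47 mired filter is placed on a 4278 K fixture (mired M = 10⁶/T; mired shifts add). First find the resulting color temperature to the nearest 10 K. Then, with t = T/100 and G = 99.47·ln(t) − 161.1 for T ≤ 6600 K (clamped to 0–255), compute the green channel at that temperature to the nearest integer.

194

M_in = 10⁶/4278 = 233.75; M_out = 233.75 + (+47) = 280.75.
T_out = 10⁶/280.75 = 3561.8 K → 3560 K; t = 35.6.
G = 99.47·ln 35.6 − 161.1 = 99.47·3.5723 − 161.1 = 194.241.
Rounded: 194.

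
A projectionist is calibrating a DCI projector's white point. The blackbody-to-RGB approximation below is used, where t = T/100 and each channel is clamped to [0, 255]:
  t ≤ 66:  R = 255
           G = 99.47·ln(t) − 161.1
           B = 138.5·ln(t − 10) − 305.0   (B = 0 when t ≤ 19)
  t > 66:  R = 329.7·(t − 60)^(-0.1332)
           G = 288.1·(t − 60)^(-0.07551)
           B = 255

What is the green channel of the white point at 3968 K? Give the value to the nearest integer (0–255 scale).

t = 3968/100 = 39.68; the t ≤ 66 branch applies.
G = 99.47·ln 39.68 − 161.1 = 99.47·3.6808 − 161.1 = 205.034.
Rounded: 205.

205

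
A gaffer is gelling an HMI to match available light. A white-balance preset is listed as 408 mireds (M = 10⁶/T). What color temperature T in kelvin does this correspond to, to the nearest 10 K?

T = 10⁶ / 408 = 2450.98 K → 2450 K.

2450 K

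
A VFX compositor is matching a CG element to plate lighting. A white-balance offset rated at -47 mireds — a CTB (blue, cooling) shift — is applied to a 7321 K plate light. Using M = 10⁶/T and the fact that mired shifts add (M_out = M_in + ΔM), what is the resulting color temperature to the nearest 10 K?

M_in = 10⁶/7321 = 136.59 mireds.
M_out = 136.59 + (-47) = 89.59 mireds.
T_out = 10⁶/89.59 = 11161.5 K → 11160 K.

11160 K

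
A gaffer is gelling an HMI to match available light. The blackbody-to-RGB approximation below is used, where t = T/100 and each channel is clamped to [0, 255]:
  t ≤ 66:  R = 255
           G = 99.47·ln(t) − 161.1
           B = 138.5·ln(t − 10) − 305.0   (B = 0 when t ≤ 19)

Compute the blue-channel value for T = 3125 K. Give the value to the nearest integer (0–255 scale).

118

t = 3125/100 = 31.25; the t ≤ 66 branch applies.
B = 138.5·ln(31.25 − 10) − 305.0 = 138.5·ln 21.25 − 305.0 = 138.5·3.0564 − 305.0 = 118.305.
Rounded: 118.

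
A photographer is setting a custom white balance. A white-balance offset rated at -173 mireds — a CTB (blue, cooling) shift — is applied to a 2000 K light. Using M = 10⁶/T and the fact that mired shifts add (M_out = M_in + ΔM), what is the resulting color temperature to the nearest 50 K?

3050 K

M_in = 10⁶/2000 = 500.00 mireds.
M_out = 500.00 + (-173) = 327.00 mireds.
T_out = 10⁶/327.00 = 3058.1 K → 3050 K.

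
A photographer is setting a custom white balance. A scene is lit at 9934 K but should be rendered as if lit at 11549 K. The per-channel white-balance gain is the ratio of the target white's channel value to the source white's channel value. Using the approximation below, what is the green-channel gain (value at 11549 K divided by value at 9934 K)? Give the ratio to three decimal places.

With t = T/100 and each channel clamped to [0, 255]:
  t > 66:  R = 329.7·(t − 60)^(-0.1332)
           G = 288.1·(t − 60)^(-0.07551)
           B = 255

At 9934 K (t = 99.34):
  G = 288.1·(99.34 − 60)^(-0.07551) = 288.1·39.34^(-0.07551) = 288.1·0.75783 = 218.332.
At 11549 K (t = 115.49):
  G = 288.1·(115.49 − 60)^(-0.07551) = 288.1·55.49^(-0.07551) = 288.1·0.73840 = 212.734.
Gain = 212.734 / 218.332 = 0.9744 → 0.974.

0.974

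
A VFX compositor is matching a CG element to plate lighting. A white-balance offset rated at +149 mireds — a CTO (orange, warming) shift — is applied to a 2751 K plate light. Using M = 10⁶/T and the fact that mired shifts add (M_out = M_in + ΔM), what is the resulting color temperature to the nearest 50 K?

M_in = 10⁶/2751 = 363.50 mireds.
M_out = 363.50 + (+149) = 512.50 mireds.
T_out = 10⁶/512.50 = 1951.2 K → 1950 K.

1950 K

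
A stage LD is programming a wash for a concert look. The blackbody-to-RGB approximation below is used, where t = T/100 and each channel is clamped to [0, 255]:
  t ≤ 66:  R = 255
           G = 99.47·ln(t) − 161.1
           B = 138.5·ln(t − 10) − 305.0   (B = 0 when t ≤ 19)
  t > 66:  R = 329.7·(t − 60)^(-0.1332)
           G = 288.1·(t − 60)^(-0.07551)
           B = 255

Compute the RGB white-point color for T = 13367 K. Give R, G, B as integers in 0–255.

R=186, G=208, B=255

t = 13367/100 = 133.67; the t > 66 branch applies.
R = 329.7·(133.67 − 60)^(-0.1332) = 329.7·73.67^(-0.1332) = 329.7·0.56400 = 185.950.
G = 288.1·(133.67 − 60)^(-0.07551) = 288.1·73.67^(-0.07551) = 288.1·0.72277 = 208.230.
B = 255 by definition for t > 66.
Rounded: (186, 208, 255).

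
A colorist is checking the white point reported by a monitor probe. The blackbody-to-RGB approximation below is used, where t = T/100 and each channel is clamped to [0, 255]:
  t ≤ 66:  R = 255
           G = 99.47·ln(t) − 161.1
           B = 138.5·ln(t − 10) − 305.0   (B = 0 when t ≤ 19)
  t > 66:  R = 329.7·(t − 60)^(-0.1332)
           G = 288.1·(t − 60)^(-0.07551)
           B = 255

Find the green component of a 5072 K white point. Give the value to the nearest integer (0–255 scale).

t = 5072/100 = 50.72; the t ≤ 66 branch applies.
G = 99.47·ln 50.72 − 161.1 = 99.47·3.9263 − 161.1 = 229.451.
Rounded: 229.

229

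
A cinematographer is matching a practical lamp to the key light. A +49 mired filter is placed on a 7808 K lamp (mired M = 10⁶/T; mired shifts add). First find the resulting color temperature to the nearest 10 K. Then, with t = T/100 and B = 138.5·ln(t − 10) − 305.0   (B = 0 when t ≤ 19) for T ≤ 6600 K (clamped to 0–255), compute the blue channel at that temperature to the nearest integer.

227

M_in = 10⁶/7808 = 128.07; M_out = 128.07 + (+49) = 177.07.
T_out = 10⁶/177.07 = 5647.4 K → 5650 K; t = 56.5.
B = 138.5·ln(56.5 − 10) − 305.0 = 138.5·ln 46.5 − 305.0 = 138.5·3.8395 − 305.0 = 226.764.
Rounded: 227.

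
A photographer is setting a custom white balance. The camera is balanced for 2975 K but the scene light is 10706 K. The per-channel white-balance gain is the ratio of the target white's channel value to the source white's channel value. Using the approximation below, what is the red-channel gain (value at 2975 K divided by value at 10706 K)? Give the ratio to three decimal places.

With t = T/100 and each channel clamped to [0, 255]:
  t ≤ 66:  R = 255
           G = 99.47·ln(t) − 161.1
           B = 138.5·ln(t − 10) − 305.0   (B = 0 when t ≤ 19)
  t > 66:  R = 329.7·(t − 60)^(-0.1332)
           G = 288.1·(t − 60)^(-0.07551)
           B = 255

1.292

At 10706 K (t = 107.06):
  R = 329.7·(107.06 − 60)^(-0.1332) = 329.7·47.06^(-0.1332) = 329.7·0.59869 = 197.388.
At 2975 K (t = 29.75):
  R = 255 by definition for t ≤ 66.
Gain = 255.000 / 197.388 = 1.2919 → 1.292.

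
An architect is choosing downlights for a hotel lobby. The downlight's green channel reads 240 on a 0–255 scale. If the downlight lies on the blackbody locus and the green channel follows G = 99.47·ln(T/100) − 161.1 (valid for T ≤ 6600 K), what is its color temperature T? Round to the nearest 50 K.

5650 K

ln t = (240 + 161.1) / 99.47 = 4.0324.
t = e^4.0324 = 56.394.
T = 100·t = 5639 K → 5650 K to the nearest 50 K.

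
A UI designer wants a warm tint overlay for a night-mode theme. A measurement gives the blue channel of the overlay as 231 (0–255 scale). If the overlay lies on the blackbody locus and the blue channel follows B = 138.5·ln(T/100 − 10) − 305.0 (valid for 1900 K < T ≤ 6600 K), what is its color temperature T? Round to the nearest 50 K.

ln(t − 10) = (231 + 305.0) / 138.5 = 3.8700.
t − 10 = e^3.8700 = 47.944, so t = 57.944.
T = 100·t = 5794 K → 5800 K to the nearest 50 K.

5800 K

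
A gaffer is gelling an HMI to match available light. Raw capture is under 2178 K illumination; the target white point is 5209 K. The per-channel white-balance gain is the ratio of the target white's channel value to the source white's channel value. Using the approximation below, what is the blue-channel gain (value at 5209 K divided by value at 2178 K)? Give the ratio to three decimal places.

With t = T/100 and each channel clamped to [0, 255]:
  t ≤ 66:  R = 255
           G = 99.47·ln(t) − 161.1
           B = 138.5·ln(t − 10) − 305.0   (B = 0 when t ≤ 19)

5.819

At 2178 K (t = 21.78):
  B = 138.5·ln(21.78 − 10) − 305.0 = 138.5·ln 11.78 − 305.0 = 138.5·2.4664 − 305.0 = 36.597.
At 5209 K (t = 52.09):
  B = 138.5·ln(52.09 − 10) − 305.0 = 138.5·ln 42.09 − 305.0 = 138.5·3.7398 − 305.0 = 212.964.
Gain = 212.964 / 36.597 = 5.8192 → 5.819.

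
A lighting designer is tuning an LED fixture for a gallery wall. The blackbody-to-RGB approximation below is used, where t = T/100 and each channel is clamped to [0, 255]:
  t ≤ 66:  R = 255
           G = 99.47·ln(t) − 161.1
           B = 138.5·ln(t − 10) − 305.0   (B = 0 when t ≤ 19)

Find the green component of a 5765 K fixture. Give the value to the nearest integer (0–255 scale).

t = 5765/100 = 57.65; the t ≤ 66 branch applies.
G = 99.47·ln 57.65 − 161.1 = 99.47·4.0544 − 161.1 = 242.190.
Rounded: 242.

242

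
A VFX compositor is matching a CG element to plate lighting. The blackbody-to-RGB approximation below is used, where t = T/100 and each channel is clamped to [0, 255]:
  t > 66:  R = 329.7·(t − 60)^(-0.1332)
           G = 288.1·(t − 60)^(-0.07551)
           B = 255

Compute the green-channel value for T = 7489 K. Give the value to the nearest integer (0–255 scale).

t = 7489/100 = 74.89; the t > 66 branch applies.
G = 288.1·(74.89 − 60)^(-0.07551) = 288.1·14.89^(-0.07551) = 288.1·0.81552 = 234.951.
Rounded: 235.

235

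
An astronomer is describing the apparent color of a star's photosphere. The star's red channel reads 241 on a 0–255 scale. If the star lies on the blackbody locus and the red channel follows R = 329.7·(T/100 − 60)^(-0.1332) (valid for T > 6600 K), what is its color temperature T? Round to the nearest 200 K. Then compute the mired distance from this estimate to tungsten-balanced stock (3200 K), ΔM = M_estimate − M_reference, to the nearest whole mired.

-170 mireds

(t − 60)^(-0.1332) = 241/329.7 = 0.73097.
t − 60 = 0.73097^(1/-0.1332) = 0.73097^(-7.508) = 10.514, so t = 70.514.
T = 100·t = 7051 K → 7000 K to the nearest 200 K.
M_estimate = 10⁶/7000 = 142.86; M_reference = 10⁶/3200 = 312.50.
ΔM = 142.86 − 312.50 = -169.64 → -170 mireds.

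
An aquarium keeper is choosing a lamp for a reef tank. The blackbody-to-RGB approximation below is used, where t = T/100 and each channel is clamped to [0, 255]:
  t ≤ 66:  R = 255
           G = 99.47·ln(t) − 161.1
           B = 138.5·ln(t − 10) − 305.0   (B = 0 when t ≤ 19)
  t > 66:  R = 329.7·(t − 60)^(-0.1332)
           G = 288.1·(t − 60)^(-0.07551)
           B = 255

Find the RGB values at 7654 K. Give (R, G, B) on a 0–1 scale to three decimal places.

t = 7654/100 = 76.54; the t > 66 branch applies.
R = 329.7·(76.54 − 60)^(-0.1332) = 329.7·16.54^(-0.1332) = 329.7·0.68816 = 226.887.
G = 288.1·(76.54 − 60)^(-0.07551) = 288.1·16.54^(-0.07551) = 288.1·0.80907 = 233.094.
B = 255 by definition for t > 66.
Dividing each by 255: (0.8898, 0.9141, 1.0000) → (0.890, 0.914, 1.000).

(0.890, 0.914, 1.000)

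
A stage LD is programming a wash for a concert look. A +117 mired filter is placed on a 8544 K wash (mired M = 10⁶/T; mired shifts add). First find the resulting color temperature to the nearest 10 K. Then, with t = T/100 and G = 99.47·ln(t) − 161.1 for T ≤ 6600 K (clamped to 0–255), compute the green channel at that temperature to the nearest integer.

212

M_in = 10⁶/8544 = 117.04; M_out = 117.04 + (+117) = 234.04.
T_out = 10⁶/234.04 = 4272.8 K → 4270 K; t = 42.7.
G = 99.47·ln 42.7 − 161.1 = 99.47·3.7542 − 161.1 = 212.330.
Rounded: 212.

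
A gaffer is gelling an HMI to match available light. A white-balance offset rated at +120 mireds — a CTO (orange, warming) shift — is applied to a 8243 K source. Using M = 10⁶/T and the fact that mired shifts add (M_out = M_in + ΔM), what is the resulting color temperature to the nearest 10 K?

4140 K

M_in = 10⁶/8243 = 121.32 mireds.
M_out = 121.32 + (+120) = 241.32 mireds.
T_out = 10⁶/241.32 = 4144.0 K → 4140 K.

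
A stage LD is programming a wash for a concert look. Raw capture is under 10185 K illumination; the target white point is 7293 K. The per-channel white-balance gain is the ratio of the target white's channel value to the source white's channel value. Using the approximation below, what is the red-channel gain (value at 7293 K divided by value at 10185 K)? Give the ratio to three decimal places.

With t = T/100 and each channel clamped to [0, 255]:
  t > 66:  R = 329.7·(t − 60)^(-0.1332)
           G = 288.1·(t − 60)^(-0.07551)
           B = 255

At 10185 K (t = 101.85):
  R = 329.7·(101.85 − 60)^(-0.1332) = 329.7·41.85^(-0.1332) = 329.7·0.60812 = 200.498.
At 7293 K (t = 72.93):
  R = 329.7·(72.93 − 60)^(-0.1332) = 329.7·12.93^(-0.1332) = 329.7·0.71111 = 234.452.
Gain = 234.452 / 200.498 = 1.1694 → 1.169.

1.169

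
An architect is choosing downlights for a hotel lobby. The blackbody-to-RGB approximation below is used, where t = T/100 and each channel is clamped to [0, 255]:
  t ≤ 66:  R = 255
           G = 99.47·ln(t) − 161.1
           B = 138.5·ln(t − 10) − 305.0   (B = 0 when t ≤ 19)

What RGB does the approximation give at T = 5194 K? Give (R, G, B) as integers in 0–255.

(255, 232, 212)

t = 5194/100 = 51.94; the t ≤ 66 branch applies.
R = 255 by definition for t ≤ 66.
G = 99.47·ln 51.94 − 161.1 = 99.47·3.9501 − 161.1 = 231.815.
B = 138.5·ln(51.94 − 10) − 305.0 = 138.5·ln 41.94 − 305.0 = 138.5·3.7362 − 305.0 = 212.469.
Rounded: (255, 232, 212).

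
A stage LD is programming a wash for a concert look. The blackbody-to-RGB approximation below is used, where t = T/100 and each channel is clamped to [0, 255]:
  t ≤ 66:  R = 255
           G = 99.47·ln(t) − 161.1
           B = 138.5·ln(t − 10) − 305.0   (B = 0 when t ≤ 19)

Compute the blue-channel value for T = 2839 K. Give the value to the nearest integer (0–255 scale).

t = 2839/100 = 28.39; the t ≤ 66 branch applies.
B = 138.5·ln(28.39 − 10) − 305.0 = 138.5·ln 18.39 − 305.0 = 138.5·2.9118 − 305.0 = 98.285.
Rounded: 98.

98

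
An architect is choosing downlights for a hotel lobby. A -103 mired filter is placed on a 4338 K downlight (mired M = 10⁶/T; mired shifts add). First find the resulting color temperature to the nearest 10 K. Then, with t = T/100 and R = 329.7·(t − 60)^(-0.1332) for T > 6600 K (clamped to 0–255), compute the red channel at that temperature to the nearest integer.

M_in = 10⁶/4338 = 230.52; M_out = 230.52 + (-103) = 127.52.
T_out = 10⁶/127.52 = 7841.8 K → 7840 K; t = 78.4.
R = 329.7·(78.4 − 60)^(-0.1332) = 329.7·18.4^(-0.1332) = 329.7·0.67846 = 223.689.
Rounded: 224.

224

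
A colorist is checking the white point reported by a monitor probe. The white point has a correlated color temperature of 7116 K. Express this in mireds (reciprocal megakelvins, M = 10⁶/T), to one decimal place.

140.5 mireds

M = 10⁶ / 7116 = 140.528 → 140.5 mireds.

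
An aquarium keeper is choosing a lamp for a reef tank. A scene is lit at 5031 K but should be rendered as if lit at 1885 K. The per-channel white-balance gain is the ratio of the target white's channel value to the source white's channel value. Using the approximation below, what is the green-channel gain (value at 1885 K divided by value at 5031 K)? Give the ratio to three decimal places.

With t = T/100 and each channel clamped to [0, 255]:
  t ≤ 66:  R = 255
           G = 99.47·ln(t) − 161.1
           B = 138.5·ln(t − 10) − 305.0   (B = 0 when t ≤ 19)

0.573

At 5031 K (t = 50.31):
  G = 99.47·ln 50.31 − 161.1 = 99.47·3.9182 − 161.1 = 228.644.
At 1885 K (t = 18.85):
  G = 99.47·ln 18.85 − 161.1 = 99.47·2.9365 − 161.1 = 130.995.
Gain = 130.995 / 228.644 = 0.5729 → 0.573.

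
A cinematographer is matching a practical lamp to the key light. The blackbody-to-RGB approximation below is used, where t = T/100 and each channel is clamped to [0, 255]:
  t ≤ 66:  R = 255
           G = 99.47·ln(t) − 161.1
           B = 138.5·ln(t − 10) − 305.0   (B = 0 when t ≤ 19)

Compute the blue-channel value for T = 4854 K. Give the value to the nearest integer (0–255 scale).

201

t = 4854/100 = 48.54; the t ≤ 66 branch applies.
B = 138.5·ln(48.54 − 10) − 305.0 = 138.5·ln 38.54 − 305.0 = 138.5·3.6517 − 305.0 = 200.760.
Rounded: 201.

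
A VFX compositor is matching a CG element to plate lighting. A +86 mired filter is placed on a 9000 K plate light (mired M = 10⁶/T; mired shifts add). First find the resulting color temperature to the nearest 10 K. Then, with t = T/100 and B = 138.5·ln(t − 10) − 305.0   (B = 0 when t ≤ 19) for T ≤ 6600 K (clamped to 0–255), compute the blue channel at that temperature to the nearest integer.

208

M_in = 10⁶/9000 = 111.11; M_out = 111.11 + (+86) = 197.11.
T_out = 10⁶/197.11 = 5073.3 K → 5070 K; t = 50.7.
B = 138.5·ln(50.7 − 10) − 305.0 = 138.5·ln 40.7 − 305.0 = 138.5·3.7062 − 305.0 = 208.313.
Rounded: 208.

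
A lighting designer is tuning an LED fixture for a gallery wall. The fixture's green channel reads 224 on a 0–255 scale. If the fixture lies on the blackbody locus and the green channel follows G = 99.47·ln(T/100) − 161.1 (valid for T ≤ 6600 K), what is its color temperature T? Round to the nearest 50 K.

4800 K

ln t = (224 + 161.1) / 99.47 = 3.8715.
t = e^3.8715 = 48.015.
T = 100·t = 4802 K → 4800 K to the nearest 50 K.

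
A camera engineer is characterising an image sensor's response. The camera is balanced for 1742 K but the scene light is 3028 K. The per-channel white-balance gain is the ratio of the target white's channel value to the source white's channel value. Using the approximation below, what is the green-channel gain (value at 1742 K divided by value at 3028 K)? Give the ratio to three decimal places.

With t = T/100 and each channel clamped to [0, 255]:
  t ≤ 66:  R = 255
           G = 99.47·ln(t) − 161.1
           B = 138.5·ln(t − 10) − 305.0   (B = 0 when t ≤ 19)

0.691

At 3028 K (t = 30.28):
  G = 99.47·ln 30.28 − 161.1 = 99.47·3.4105 − 161.1 = 178.141.
At 1742 K (t = 17.42):
  G = 99.47·ln 17.42 − 161.1 = 99.47·2.8576 − 161.1 = 123.147.
Gain = 123.147 / 178.141 = 0.6913 → 0.691.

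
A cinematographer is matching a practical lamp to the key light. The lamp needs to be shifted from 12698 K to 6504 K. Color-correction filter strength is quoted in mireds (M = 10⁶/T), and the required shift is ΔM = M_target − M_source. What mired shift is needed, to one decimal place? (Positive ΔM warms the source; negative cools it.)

M_source = 10⁶/12698 = 78.753; M_target = 10⁶/6504 = 153.752.
ΔM = 153.752 − 78.753 = 74.999 → +75.0 mireds, a warming shift.

+75.0 mireds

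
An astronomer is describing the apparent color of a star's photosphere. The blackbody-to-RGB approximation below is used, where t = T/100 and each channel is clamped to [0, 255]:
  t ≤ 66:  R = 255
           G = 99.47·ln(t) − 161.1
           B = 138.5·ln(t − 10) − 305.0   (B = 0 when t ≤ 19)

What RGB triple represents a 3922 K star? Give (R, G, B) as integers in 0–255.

t = 3922/100 = 39.22; the t ≤ 66 branch applies.
R = 255 by definition for t ≤ 66.
G = 99.47·ln 39.22 − 161.1 = 99.47·3.6692 − 161.1 = 203.874.
B = 138.5·ln(39.22 − 10) − 305.0 = 138.5·ln 29.22 − 305.0 = 138.5·3.3749 − 305.0 = 162.417.
Rounded: (255, 204, 162).

(255, 204, 162)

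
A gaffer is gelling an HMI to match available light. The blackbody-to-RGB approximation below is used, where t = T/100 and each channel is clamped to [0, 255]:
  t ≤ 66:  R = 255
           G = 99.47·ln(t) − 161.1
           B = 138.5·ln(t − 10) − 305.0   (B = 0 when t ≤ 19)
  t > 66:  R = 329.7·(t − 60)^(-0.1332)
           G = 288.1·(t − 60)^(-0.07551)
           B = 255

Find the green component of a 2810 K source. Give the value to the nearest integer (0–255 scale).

171

t = 2810/100 = 28.1; the t ≤ 66 branch applies.
G = 99.47·ln 28.1 − 161.1 = 99.47·3.3358 − 161.1 = 170.709.
Rounded: 171.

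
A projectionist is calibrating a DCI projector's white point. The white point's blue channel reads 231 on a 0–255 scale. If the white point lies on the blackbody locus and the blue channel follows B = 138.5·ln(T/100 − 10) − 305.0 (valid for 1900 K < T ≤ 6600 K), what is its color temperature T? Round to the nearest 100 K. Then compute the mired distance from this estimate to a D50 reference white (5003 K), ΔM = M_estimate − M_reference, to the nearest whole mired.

-27 mireds

ln(t − 10) = (231 + 305.0) / 138.5 = 3.8700.
t − 10 = e^3.8700 = 47.944, so t = 57.944.
T = 100·t = 5794 K → 5800 K to the nearest 100 K.
M_estimate = 10⁶/5800 = 172.41; M_reference = 10⁶/5003 = 199.88.
ΔM = 172.41 − 199.88 = -27.47 → -27 mireds.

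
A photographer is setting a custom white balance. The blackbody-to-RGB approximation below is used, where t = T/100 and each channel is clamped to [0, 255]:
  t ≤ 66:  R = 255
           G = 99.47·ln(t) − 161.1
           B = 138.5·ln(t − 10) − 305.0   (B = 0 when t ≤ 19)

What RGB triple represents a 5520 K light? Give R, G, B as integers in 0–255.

R=255, G=238, B=223

t = 5520/100 = 55.2; the t ≤ 66 branch applies.
R = 255 by definition for t ≤ 66.
G = 99.47·ln 55.2 − 161.1 = 99.47·4.0110 − 161.1 = 237.870.
B = 138.5·ln(55.2 − 10) − 305.0 = 138.5·ln 45.2 − 305.0 = 138.5·3.8111 − 305.0 = 222.837.
Rounded: (255, 238, 223).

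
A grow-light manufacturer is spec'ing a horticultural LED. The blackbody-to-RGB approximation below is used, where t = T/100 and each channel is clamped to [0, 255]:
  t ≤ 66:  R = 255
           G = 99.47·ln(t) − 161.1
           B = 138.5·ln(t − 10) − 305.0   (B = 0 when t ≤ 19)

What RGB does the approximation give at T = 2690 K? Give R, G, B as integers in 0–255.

t = 2690/100 = 26.9; the t ≤ 66 branch applies.
R = 255 by definition for t ≤ 66.
G = 99.47·ln 26.9 − 161.1 = 99.47·3.2921 − 161.1 = 166.368.
B = 138.5·ln(26.9 − 10) − 305.0 = 138.5·ln 16.9 − 305.0 = 138.5·2.8273 − 305.0 = 86.583.
Rounded: (255, 166, 87).

R=255, G=166, B=87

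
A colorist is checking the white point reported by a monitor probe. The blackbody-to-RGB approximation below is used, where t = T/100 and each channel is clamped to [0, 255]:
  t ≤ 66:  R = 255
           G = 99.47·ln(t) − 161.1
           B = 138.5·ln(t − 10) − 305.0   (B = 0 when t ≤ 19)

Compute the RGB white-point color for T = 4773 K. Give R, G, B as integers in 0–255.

t = 4773/100 = 47.73; the t ≤ 66 branch applies.
R = 255 by definition for t ≤ 66.
G = 99.47·ln 47.73 − 161.1 = 99.47·3.8656 − 161.1 = 223.407.
B = 138.5·ln(47.73 − 10) − 305.0 = 138.5·ln 37.73 − 305.0 = 138.5·3.6305 − 305.0 = 197.818.
Rounded: (255, 223, 198).

R=255, G=223, B=198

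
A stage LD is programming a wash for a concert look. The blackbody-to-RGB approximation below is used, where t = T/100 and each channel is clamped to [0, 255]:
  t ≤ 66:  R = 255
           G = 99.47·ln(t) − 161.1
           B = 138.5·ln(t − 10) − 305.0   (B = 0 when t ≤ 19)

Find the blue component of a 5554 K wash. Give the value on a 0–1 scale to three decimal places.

t = 5554/100 = 55.54; the t ≤ 66 branch applies.
B = 138.5·ln(55.54 − 10) − 305.0 = 138.5·ln 45.54 − 305.0 = 138.5·3.8186 − 305.0 = 223.875.
On a 0–1 scale: 223.875/255 = 0.8779 → 0.878.

0.878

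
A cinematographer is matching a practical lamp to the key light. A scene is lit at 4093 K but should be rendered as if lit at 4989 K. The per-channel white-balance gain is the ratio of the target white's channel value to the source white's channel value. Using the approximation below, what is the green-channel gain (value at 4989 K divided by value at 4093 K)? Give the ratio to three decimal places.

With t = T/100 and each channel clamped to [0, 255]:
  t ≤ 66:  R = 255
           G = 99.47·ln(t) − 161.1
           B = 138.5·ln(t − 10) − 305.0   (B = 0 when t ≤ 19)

At 4093 K (t = 40.93):
  G = 99.47·ln 40.93 − 161.1 = 99.47·3.7119 − 161.1 = 208.119.
At 4989 K (t = 49.89):
  G = 99.47·ln 49.89 − 161.1 = 99.47·3.9098 − 161.1 = 227.810.
Gain = 227.810 / 208.119 = 1.0946 → 1.095.

1.095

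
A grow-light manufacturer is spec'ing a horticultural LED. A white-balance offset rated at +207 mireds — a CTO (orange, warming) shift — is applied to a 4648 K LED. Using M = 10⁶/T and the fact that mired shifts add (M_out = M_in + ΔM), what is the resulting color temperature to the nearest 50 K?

2350 K

M_in = 10⁶/4648 = 215.15 mireds.
M_out = 215.15 + (+207) = 422.15 mireds.
T_out = 10⁶/422.15 = 2368.8 K → 2350 K.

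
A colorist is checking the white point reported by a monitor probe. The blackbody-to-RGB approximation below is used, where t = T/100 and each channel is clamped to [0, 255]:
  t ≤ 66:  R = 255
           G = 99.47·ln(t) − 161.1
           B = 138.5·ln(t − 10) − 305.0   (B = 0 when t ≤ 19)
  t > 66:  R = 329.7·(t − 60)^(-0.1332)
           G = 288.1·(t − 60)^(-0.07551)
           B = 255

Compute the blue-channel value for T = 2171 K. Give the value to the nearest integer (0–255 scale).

t = 2171/100 = 21.71; the t ≤ 66 branch applies.
B = 138.5·ln(21.71 − 10) − 305.0 = 138.5·ln 11.71 − 305.0 = 138.5·2.4604 − 305.0 = 35.771.
Rounded: 36.

36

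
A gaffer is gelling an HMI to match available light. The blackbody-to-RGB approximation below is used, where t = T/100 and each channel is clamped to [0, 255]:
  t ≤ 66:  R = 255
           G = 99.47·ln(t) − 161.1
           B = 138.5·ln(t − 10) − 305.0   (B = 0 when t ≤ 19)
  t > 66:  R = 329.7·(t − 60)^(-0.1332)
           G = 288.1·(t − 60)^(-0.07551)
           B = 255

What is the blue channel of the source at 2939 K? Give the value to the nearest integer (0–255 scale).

106

t = 2939/100 = 29.39; the t ≤ 66 branch applies.
B = 138.5·ln(29.39 − 10) − 305.0 = 138.5·ln 19.39 − 305.0 = 138.5·2.9648 − 305.0 = 105.619.
Rounded: 106.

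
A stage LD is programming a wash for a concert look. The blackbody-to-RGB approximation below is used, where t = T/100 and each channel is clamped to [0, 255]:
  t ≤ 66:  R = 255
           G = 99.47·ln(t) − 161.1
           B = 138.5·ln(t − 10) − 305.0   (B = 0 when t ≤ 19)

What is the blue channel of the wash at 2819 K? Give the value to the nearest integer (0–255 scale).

t = 2819/100 = 28.19; the t ≤ 66 branch applies.
B = 138.5·ln(28.19 − 10) − 305.0 = 138.5·ln 18.19 − 305.0 = 138.5·2.9009 − 305.0 = 96.771.
Rounded: 97.

97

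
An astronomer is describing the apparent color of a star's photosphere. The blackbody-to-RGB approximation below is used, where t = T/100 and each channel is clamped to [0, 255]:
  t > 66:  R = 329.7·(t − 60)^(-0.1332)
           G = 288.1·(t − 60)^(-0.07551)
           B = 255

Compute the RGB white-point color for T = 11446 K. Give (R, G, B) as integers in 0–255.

t = 11446/100 = 114.46; the t > 66 branch applies.
R = 329.7·(114.46 − 60)^(-0.1332) = 329.7·54.46^(-0.1332) = 329.7·0.58716 = 193.586.
G = 288.1·(114.46 − 60)^(-0.07551) = 288.1·54.46^(-0.07551) = 288.1·0.73945 = 213.036.
B = 255 by definition for t > 66.
Rounded: (194, 213, 255).

(194, 213, 255)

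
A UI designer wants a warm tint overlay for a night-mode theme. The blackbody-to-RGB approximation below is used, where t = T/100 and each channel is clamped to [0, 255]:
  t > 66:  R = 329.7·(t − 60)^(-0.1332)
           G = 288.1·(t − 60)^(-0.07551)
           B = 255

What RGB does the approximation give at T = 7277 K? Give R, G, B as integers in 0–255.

t = 7277/100 = 72.77; the t > 66 branch applies.
R = 329.7·(72.77 − 60)^(-0.1332) = 329.7·12.77^(-0.1332) = 329.7·0.71229 = 234.841.
G = 288.1·(72.77 − 60)^(-0.07551) = 288.1·12.77^(-0.07551) = 288.1·0.82503 = 237.692.
B = 255 by definition for t > 66.
Rounded: (235, 238, 255).

R=235, G=238, B=255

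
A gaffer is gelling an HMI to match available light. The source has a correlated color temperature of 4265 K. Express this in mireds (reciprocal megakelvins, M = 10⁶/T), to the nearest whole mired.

M = 10⁶ / 4265 = 234.467 → 234 mireds.

234 mireds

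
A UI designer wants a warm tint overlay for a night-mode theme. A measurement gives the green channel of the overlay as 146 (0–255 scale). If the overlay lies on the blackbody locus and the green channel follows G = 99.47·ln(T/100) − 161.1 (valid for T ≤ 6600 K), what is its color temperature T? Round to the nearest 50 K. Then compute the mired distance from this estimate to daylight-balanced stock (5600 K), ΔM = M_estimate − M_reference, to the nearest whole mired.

+276 mireds

ln t = (146 + 161.1) / 99.47 = 3.0874.
t = e^3.0874 = 21.919.
T = 100·t = 2192 K → 2200 K to the nearest 50 K.
M_estimate = 10⁶/2200 = 454.55; M_reference = 10⁶/5600 = 178.57.
ΔM = 454.55 − 178.57 = 275.97 → +276 mireds.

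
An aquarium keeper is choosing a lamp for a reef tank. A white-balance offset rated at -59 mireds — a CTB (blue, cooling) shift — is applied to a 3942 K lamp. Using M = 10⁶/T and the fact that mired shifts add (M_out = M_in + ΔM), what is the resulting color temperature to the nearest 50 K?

M_in = 10⁶/3942 = 253.68 mireds.
M_out = 253.68 + (-59) = 194.68 mireds.
T_out = 10⁶/194.68 = 5136.7 K → 5150 K.

5150 K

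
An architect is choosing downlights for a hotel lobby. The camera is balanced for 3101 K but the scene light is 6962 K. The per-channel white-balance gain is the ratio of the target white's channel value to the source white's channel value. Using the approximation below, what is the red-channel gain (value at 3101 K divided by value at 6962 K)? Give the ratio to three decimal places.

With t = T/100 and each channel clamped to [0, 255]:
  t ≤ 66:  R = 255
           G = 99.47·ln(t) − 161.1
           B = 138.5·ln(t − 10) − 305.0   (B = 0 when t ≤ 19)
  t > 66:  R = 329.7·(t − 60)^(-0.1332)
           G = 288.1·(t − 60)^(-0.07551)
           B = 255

At 6962 K (t = 69.62):
  R = 329.7·(69.62 − 60)^(-0.1332) = 329.7·9.62^(-0.1332) = 329.7·0.73968 = 243.871.
At 3101 K (t = 31.01):
  R = 255 by definition for t ≤ 66.
Gain = 255.000 / 243.871 = 1.0456 → 1.046.

1.046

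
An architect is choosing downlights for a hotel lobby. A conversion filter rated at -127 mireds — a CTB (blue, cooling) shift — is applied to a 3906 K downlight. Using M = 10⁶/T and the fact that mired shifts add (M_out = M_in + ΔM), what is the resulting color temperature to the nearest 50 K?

7750 K

M_in = 10⁶/3906 = 256.02 mireds.
M_out = 256.02 + (-127) = 129.02 mireds.
T_out = 10⁶/129.02 = 7751.0 K → 7750 K.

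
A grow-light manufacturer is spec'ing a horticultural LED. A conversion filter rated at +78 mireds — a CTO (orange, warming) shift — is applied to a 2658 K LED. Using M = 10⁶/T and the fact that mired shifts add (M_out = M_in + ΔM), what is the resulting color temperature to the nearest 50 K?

M_in = 10⁶/2658 = 376.22 mireds.
M_out = 376.22 + (+78) = 454.22 mireds.
T_out = 10⁶/454.22 = 2201.6 K → 2200 K.

2200 K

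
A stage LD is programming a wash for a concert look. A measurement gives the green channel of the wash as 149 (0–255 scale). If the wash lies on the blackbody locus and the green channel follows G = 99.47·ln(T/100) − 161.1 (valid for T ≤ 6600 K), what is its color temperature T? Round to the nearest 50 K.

2250 K

ln t = (149 + 161.1) / 99.47 = 3.1175.
t = e^3.1175 = 22.590.
T = 100·t = 2259 K → 2250 K to the nearest 50 K.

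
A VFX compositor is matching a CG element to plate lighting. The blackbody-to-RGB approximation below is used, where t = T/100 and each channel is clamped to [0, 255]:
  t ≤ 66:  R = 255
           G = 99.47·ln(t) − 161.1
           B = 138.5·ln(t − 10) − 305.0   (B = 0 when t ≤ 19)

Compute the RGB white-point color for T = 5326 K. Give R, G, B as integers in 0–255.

R=255, G=234, B=217

t = 5326/100 = 53.26; the t ≤ 66 branch applies.
R = 255 by definition for t ≤ 66.
G = 99.47·ln 53.26 − 161.1 = 99.47·3.9752 − 161.1 = 234.312.
B = 138.5·ln(53.26 − 10) − 305.0 = 138.5·ln 43.26 − 305.0 = 138.5·3.7672 − 305.0 = 216.761.
Rounded: (255, 234, 217).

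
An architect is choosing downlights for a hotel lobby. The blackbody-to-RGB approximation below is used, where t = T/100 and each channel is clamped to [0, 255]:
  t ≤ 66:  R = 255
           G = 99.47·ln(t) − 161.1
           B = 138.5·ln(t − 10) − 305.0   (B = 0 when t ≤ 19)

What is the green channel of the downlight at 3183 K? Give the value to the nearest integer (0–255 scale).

183

t = 3183/100 = 31.83; the t ≤ 66 branch applies.
G = 99.47·ln 31.83 − 161.1 = 99.47·3.4604 − 161.1 = 183.107.
Rounded: 183.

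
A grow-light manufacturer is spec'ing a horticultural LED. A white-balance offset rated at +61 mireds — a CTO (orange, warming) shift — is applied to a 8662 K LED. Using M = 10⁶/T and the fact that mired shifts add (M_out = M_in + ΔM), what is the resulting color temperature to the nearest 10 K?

5670 K

M_in = 10⁶/8662 = 115.45 mireds.
M_out = 115.45 + (+61) = 176.45 mireds.
T_out = 10⁶/176.45 = 5667.4 K → 5670 K.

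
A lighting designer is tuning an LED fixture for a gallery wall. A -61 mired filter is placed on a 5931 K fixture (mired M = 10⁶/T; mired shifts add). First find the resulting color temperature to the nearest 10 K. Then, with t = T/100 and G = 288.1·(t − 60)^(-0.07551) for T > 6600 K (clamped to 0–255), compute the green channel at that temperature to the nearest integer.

221

M_in = 10⁶/5931 = 168.61; M_out = 168.61 + (-61) = 107.61.
T_out = 10⁶/107.61 = 9293.2 K → 9290 K; t = 92.9.
G = 288.1·(92.9 − 60)^(-0.07551) = 288.1·32.9^(-0.07551) = 288.1·0.76813 = 221.299.
Rounded: 221.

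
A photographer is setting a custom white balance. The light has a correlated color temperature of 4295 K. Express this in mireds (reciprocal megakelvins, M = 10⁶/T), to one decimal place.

232.8 mireds

M = 10⁶ / 4295 = 232.829 → 232.8 mireds.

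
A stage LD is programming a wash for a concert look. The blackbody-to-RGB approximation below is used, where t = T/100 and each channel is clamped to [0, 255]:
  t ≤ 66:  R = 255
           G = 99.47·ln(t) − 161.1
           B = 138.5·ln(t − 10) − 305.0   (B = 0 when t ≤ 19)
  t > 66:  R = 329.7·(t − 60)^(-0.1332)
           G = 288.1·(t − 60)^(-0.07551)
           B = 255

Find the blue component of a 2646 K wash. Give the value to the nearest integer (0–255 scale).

t = 2646/100 = 26.46; the t ≤ 66 branch applies.
B = 138.5·ln(26.46 − 10) − 305.0 = 138.5·ln 16.46 − 305.0 = 138.5·2.8009 − 305.0 = 82.929.
Rounded: 83.

83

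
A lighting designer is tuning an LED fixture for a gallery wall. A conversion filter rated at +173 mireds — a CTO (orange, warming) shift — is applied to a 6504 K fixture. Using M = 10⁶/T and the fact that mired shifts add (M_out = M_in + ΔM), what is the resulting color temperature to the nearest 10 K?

3060 K

M_in = 10⁶/6504 = 153.75 mireds.
M_out = 153.75 + (+173) = 326.75 mireds.
T_out = 10⁶/326.75 = 3060.4 K → 3060 K.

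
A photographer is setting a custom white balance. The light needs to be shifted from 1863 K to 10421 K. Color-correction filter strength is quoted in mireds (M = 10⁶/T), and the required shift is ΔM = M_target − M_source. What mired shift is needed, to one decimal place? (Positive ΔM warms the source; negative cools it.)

M_source = 10⁶/1863 = 536.769; M_target = 10⁶/10421 = 95.960.
ΔM = 95.960 − 536.769 = -440.809 → -440.8 mireds, a cooling shift.

-440.8 mireds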